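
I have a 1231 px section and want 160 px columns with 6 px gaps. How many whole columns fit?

7 columns

Each extra column adds 160 + 6 = 166 px.
(1231 + 6) / 166 = 7.45, so 7 columns fit.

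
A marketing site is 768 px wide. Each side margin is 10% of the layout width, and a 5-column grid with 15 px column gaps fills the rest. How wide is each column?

768 × (1 − 2·10%) = 768 × 80% = 614.4 px for the columns.
614.4 − 4·15 = 554.4; ÷5 gives c = 110.88 px.

110.88 px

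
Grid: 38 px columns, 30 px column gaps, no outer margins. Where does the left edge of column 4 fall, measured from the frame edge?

204 px

Before column 4: 3 columns + 3 column gaps.
Offset = 3·(38 + 30) = 3·68 = 204 px.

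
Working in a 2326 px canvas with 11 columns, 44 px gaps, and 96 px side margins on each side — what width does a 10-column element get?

Subtract both margins: 2326 − 2·96 = 2134 px.
Subtracting 10 gaps of 44 leaves 1694 for 11 columns, so c = 154 px.
Span of 10: 10·154 + 9·44 = 1540 + 396 = 1936 px.

1936 px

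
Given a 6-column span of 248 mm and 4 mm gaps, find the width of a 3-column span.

122 mm

6 columns + 5 gaps: 6c + 5·4 = 248.
6c = 248 − 20 = 228, so c = 38 mm.
3 columns plus 2 gaps: 114 + 8 = 122 mm.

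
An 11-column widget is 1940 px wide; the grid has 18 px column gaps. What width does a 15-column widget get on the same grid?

2652 px

1940 − 10·18 = 1760; ÷11 gives c = 160 px.
15 columns plus 14 column gaps: 2400 + 252 = 2652 px.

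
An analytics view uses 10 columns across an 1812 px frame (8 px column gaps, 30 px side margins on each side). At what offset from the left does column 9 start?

1438 px

Inside the margins: 1812 − 60 = 1752 px.
10 columns + 9 column gaps: 10c + 9·8 = 1752.
10c = 1752 − 72 = 1680, so c = 168 px.
Column 9 starts at margin + 8·(column + gutter) = 30 + 8·176 = 1438 px.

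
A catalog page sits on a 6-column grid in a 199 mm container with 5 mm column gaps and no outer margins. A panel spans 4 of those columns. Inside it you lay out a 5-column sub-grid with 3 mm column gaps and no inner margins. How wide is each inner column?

Subtracting 5 column gaps of 5 leaves 174 for 6 columns, so c = 29 mm.
Span of 4: 4·29 + 3·5 = 116 + 15 = 131 mm.
5d + 4·3 = 131 → 5d = 119 → d = 23.8 mm.

23.8 mm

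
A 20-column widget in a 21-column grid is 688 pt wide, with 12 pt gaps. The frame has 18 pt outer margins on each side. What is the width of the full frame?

759 pt

Subtracting 19 gaps of 12 leaves 460 for 20 columns, so c = 23 pt.
Frame = 2·18 + 21·23 + 20·12 = 36 + 483 + 240 = 759 pt.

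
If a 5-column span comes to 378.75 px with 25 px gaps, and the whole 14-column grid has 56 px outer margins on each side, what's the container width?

Subtracting 4 gaps of 25 leaves 278.75 for 5 columns, so c = 55.75 px.
Adding margins, columns and gutters: 112 + 780.5 + 325 = 1217.5 px.

1217.5 px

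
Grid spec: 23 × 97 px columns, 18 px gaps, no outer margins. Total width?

Frame = 23·97 + 22·18 = 2231 + 396 = 2627 px.

2627 px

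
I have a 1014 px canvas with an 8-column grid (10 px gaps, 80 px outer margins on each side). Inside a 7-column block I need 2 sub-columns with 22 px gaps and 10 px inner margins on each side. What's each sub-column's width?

352 px

Subtract both margins: 1014 − 2·80 = 854 px.
Subtracting 7 gaps of 10 leaves 784 for 8 columns, so c = 98 px.
7 columns plus 6 gaps: 686 + 60 = 746 px.
Inner content = 746 − 2·10 = 726 px.
2d + 1·22 = 726 → 2d = 704 → d = 352 px.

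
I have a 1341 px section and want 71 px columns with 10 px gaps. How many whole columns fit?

16 columns

16 columns: 16·71 + 15·10 = 1286 px ≤ 1341.
17 columns: 1367 px > 1341. So 16.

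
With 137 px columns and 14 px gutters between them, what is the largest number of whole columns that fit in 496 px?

Each extra column adds 137 + 14 = 151 px.
(496 + 14) / 151 = 3.38, so 3 columns fit.

3 columns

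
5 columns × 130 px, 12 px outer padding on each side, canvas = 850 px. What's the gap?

Subtract both margins: 850 − 2·12 = 826 px.
Columns use 650 px, leaving 176 px across 4 gaps = 44 px each.

44 px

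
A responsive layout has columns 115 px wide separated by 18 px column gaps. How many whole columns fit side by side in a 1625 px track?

k columns need k·115 + (k−1)·18 = k·133 − 18.
k·133 − 18 ≤ 1625 → k ≤ 1643 / 133 ≈ 12.35, so k = 12.

12 columns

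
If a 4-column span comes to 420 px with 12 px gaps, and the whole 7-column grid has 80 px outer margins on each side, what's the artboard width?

904 px

Subtracting 3 gaps of 12 leaves 384 for 4 columns, so c = 96 px.
Total width: 2·80 + 7·96 + 6·12 = 904 px.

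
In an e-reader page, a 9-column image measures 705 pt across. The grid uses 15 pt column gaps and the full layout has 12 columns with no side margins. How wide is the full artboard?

945 pt

9 columns + 8 column gaps: 9c + 8·15 = 705.
9c = 705 − 120 = 585, so c = 65 pt.
Total width: 12·65 + 11·15 = 945 pt.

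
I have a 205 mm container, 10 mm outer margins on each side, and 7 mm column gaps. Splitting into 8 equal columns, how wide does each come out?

Take off 20 mm of margins, leaving 185 mm.
8 columns + 7 column gaps: 8c + 7·7 = 185.
8c = 185 − 49 = 136, so c = 17 mm.

17 mm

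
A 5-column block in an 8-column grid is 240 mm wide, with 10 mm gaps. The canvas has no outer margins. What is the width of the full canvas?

390 mm

Subtracting 4 gaps of 10 leaves 200 for 5 columns, so c = 40 mm.
Canvas = 8·40 + 7·10 = 320 + 70 = 390 mm.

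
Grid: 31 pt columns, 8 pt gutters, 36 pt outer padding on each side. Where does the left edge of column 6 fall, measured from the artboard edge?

Each column+gutter stride is 39 pt; 5 of them past the 36 pt margin is 36 + 195 = 231 pt.

231 pt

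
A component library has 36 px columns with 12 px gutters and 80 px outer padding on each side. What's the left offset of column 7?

368 px

Column 7 starts at margin + 6·(column + gutter) = 80 + 6·48 = 368 px.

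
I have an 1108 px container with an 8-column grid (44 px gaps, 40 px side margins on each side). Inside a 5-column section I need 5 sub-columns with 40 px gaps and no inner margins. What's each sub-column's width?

93.2 px

Subtract both margins: 1108 − 2·40 = 1028 px.
8c + 7·44 = 1028 → 8c = 720 → c = 90 px.
5 columns plus 4 gaps: 450 + 176 = 626 px.
5 columns + 4 gaps: 5d + 4·40 = 626.
5d = 626 − 160 = 466, so d = 93.2 px.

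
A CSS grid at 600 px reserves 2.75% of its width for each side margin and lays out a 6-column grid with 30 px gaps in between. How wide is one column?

69.5 px

Each margin = 2.75% of 600 = 16.5 px; content = 600 − 2·16.5 = 567 px.
6 columns + 5 gaps: 6c + 5·30 = 567.
6c = 567 − 150 = 417, so c = 69.5 px.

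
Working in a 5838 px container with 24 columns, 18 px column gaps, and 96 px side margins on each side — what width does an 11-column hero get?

2578 px

Content width = 5838 − 2·96 = 5646 px.
Subtracting 23 column gaps of 18 leaves 5232 for 24 columns, so c = 218 px.
11 columns plus 10 column gaps: 2398 + 180 = 2578 px.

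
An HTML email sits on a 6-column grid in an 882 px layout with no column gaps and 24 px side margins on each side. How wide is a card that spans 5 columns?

Inside the margins: 882 − 48 = 834 px.
With no column gaps, each column is 834/6 = 139 px.
5-column span = 5·139 = 695 px.

695 px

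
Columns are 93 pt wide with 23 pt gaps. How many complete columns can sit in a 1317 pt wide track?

11 columns

11 columns: 11·93 + 10·23 = 1253 pt ≤ 1317.
12 columns: 1369 pt > 1317. So 11.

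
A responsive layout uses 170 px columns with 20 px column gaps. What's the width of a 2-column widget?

Span of 2: 2·170 + 1·20 = 340 + 20 = 360 px.

360 px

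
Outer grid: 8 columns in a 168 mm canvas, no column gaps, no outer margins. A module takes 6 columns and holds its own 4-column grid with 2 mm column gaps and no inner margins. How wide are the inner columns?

30 mm

With no column gaps, each column is 168/8 = 21 mm.
6-column span = 6·21 = 126 mm.
4 columns + 3 column gaps: 4d + 3·2 = 126.
4d = 126 − 6 = 120, so d = 30 mm.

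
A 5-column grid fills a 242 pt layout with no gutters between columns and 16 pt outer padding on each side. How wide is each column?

42 pt

Content width = 242 − 2·16 = 210 pt.
With no gutters, each column is 210/5 = 42 pt.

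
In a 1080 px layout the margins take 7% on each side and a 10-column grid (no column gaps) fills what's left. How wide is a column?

Each margin = 7% of 1080 = 75.6 px; content = 1080 − 2·75.6 = 928.8 px.
928.8 / 10 = 92.88 px per column.

92.88 px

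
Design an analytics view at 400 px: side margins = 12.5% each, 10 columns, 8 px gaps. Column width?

22.8 px

Each margin = 12.5% of 400 = 50 px; content = 400 − 2·50 = 300 px.
Subtracting 9 gaps of 8 leaves 228 for 10 columns, so c = 22.8 px.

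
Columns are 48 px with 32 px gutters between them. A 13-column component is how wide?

13-column span = 13·48 + 12·32 = 1008 px.

1008 px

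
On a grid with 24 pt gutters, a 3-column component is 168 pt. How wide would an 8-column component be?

3 columns + 2 gutters: 3c + 2·24 = 168.
3c = 168 − 48 = 120, so c = 40 pt.
8 columns plus 7 gutters: 320 + 168 = 488 pt.

488 pt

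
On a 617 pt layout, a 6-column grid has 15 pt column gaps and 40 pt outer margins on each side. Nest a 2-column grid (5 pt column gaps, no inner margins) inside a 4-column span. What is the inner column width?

174 pt

Take off 80 pt of margins, leaving 537 pt.
6c + 5·15 = 537 → 6c = 462 → c = 77 pt.
Span of 4: 4·77 + 3·15 = 308 + 45 = 353 pt.
353 − 1·5 = 348; ÷2 gives d = 174 pt.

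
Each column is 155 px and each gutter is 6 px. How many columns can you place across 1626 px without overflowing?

10 columns

Each extra column adds 155 + 6 = 161 px.
(1626 + 6) / 161 = 10.14, so 10 columns fit.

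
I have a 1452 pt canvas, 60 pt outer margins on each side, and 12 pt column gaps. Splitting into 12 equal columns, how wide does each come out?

Inside the margins: 1452 − 120 = 1332 pt.
Subtracting 11 column gaps of 12 leaves 1200 for 12 columns, so c = 100 pt.

100 pt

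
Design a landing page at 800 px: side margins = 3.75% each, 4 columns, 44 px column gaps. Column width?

Margins: 3.75% × 800 = 30 px each, so content = 800 − 60 = 740 px.
4 columns + 3 column gaps: 4c + 3·44 = 740.
4c = 740 − 132 = 608, so c = 152 px.

152 px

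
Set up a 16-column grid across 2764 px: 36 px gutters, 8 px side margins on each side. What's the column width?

Inside the margins: 2764 − 16 = 2748 px.
2748 − 15·36 = 2208; ÷16 gives c = 138 px.

138 px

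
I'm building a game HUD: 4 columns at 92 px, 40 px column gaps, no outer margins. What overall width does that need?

Total width: 4·92 + 3·40 = 488 px.

488 px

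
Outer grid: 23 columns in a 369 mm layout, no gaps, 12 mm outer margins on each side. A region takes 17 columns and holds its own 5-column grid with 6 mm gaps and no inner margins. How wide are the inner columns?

46.2 mm

Subtract both margins: 369 − 2·12 = 345 mm.
345 / 23 = 15 mm per column.
17-column span = 17·15 = 255 mm.
Subtracting 4 gaps of 6 leaves 231 for 5 columns, so d = 46.2 mm.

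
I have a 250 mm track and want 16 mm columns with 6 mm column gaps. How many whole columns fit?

11 columns

k columns need k·16 + (k−1)·6 = k·22 − 6.
k·22 − 6 ≤ 250 → k ≤ 256 / 22 ≈ 11.64, so k = 11.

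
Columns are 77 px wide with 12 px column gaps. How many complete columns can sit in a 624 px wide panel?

7 columns

Each extra column adds 77 + 12 = 89 px.
(624 + 12) / 89 = 7.15, so 7 columns fit.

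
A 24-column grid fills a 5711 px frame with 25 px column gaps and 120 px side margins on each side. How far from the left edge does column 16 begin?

3555 px

Content = 5711 − 2·120 = 5471 px.
24c + 23·25 = 5471 → 24c = 4896 → c = 204 px.
Column 16 starts at margin + 15·(column + gutter) = 120 + 15·229 = 3555 px.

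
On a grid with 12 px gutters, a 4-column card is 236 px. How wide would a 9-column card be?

546 px

4 columns + 3 gutters: 4c + 3·12 = 236.
4c = 236 − 36 = 200, so c = 50 px.
Span of 9: 9·50 + 8·12 = 450 + 96 = 546 px.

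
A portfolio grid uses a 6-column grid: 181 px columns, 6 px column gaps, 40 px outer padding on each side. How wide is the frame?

Adding margins, columns and gutters: 80 + 1086 + 30 = 1196 px.

1196 px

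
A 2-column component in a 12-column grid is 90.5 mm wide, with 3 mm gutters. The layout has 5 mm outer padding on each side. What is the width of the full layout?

Subtracting 1 gutter of 3 leaves 87.5 for 2 columns, so c = 43.75 mm.
Total width: 2·5 + 12·43.75 + 11·3 = 568 mm.

568 mm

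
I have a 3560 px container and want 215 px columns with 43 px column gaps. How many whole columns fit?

k columns need k·215 + (k−1)·43 = k·258 − 43.
k·258 − 43 ≤ 3560 → k ≤ 3603 / 258 ≈ 13.97, so k = 13.

13 columns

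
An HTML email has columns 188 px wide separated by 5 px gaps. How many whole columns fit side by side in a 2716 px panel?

14 columns: 14·188 + 13·5 = 2697 px ≤ 2716.
15 columns: 2890 px > 2716. So 14.

14 columns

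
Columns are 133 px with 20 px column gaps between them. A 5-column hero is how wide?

Span of 5: 5·133 + 4·20 = 665 + 80 = 745 px.

745 px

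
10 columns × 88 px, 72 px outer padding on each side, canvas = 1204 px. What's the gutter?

20 px

Content width = 1204 − 2·72 = 1060 px.
10·88 + 9g = 1060 → 9g = 180 → g = 20 px.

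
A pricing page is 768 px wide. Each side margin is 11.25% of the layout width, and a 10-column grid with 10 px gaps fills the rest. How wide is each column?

50.52 px

768 × (1 − 2·11.25%) = 768 × 77.5% = 595.2 px for the columns.
Subtracting 9 gaps of 10 leaves 505.2 for 10 columns, so c = 50.52 px.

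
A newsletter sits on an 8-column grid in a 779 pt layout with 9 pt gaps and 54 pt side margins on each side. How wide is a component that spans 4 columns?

Take off 108 pt of margins, leaving 671 pt.
671 − 7·9 = 608; ÷8 gives c = 76 pt.
Span of 4: 4·76 + 3·9 = 304 + 27 = 331 pt.

331 pt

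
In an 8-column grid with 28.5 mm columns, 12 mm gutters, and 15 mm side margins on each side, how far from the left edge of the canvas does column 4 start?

Before column 4: the margin + 3 columns + 3 gutters.
Offset = 15 + 3·(28.5 + 12) = 15 + 121.5 = 136.5 mm.

136.5 mm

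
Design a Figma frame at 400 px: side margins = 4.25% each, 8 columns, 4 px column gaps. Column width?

Each margin = 4.25% of 400 = 17 px; content = 400 − 2·17 = 366 px.
8 columns + 7 column gaps: 8c + 7·4 = 366.
8c = 366 − 28 = 338, so c = 42.25 px.

42.25 px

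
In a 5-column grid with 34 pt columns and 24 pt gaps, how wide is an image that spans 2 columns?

92 pt

2 columns plus 1 gap: 68 + 24 = 92 pt.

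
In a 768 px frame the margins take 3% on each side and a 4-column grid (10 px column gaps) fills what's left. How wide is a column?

172.98 px

Each margin = 3% of 768 = 23.04 px; content = 768 − 2·23.04 = 721.92 px.
4c + 3·10 = 721.92 → 4c = 691.92 → c = 172.98 px.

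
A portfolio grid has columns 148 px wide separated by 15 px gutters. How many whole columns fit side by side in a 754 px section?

4 columns

4 columns: 4·148 + 3·15 = 637 px ≤ 754.
5 columns: 800 px > 754. So 4.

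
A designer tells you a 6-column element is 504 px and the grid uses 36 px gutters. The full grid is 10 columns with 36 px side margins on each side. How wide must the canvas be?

936 px

6c + 5·36 = 504 → 6c = 324 → c = 54 px.
Total width: 2·36 + 10·54 + 9·36 = 936 px.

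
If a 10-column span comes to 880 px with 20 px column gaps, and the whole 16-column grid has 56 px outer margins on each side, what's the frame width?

1532 px

10c + 9·20 = 880 → 10c = 700 → c = 70 px.
Total width: 2·56 + 16·70 + 15·20 = 1532 px.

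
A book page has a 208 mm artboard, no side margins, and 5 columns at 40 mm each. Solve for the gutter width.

Columns use 200 mm, leaving 8 mm across 4 gutters = 2 mm each.

2 mm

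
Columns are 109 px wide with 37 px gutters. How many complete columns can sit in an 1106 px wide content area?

Each extra column adds 109 + 37 = 146 px.
(1106 + 37) / 146 = 7.83, so 7 columns fit.

7 columns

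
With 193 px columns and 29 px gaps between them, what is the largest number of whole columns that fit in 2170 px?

9 columns

9 columns: 9·193 + 8·29 = 1969 px ≤ 2170.
10 columns: 2191 px > 2170. So 9.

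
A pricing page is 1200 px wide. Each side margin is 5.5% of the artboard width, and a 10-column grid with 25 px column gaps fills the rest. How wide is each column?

84.3 px

Each margin = 5.5% of 1200 = 66 px; content = 1200 − 2·66 = 1068 px.
Subtracting 9 column gaps of 25 leaves 843 for 10 columns, so c = 84.3 px.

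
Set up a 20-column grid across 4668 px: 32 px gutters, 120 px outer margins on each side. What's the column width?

Subtract both margins: 4668 − 2·120 = 4428 px.
Subtracting 19 gutters of 32 leaves 3820 for 20 columns, so c = 191 px.

191 px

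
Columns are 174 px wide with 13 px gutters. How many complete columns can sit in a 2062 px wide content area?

k columns need k·174 + (k−1)·13 = k·187 − 13.
k·187 − 13 ≤ 2062 → k ≤ 2075 / 187 ≈ 11.10, so k = 11.

11 columns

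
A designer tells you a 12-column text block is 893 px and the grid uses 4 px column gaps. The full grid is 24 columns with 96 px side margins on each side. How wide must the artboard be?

1982 px

12 columns + 11 column gaps: 12c + 11·4 = 893.
12c = 893 − 44 = 849, so c = 70.75 px.
Total width: 2·96 + 24·70.75 + 23·4 = 1982 px.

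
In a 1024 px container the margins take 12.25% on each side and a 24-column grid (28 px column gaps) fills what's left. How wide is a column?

1024 × (1 − 2·12.25%) = 1024 × 75.5% = 773.12 px for the columns.
24 columns + 23 column gaps: 24c + 23·28 = 773.12.
24c = 773.12 − 644 = 129.12, so c = 5.38 px.

5.38 px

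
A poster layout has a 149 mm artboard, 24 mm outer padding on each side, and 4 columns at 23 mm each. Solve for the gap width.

3 mm

Inside the margins: 149 − 48 = 101 mm.
Columns use 92 mm, leaving 9 mm across 3 gaps = 3 mm each.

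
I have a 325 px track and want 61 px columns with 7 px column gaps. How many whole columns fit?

4 columns

4 columns: 4·61 + 3·7 = 265 px ≤ 325.
5 columns: 333 px > 325. So 4.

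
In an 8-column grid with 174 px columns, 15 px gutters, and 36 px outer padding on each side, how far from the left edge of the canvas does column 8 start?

1359 px

Before column 8: the margin + 7 columns + 7 gutters.
Offset = 36 + 7·(174 + 15) = 36 + 1323 = 1359 px.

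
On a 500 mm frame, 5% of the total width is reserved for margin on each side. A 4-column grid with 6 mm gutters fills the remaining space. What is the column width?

Each margin = 5% of 500 = 25 mm; content = 500 − 2·25 = 450 mm.
Subtracting 3 gutters of 6 leaves 432 for 4 columns, so c = 108 mm.

108 mm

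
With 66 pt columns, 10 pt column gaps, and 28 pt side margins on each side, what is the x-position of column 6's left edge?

Before column 6: the margin + 5 columns + 5 column gaps.
Offset = 28 + 5·(66 + 10) = 28 + 380 = 408 pt.

408 pt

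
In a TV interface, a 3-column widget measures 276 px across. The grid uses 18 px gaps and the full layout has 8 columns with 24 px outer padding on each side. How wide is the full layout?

276 − 2·18 = 240; ÷3 gives c = 80 px.
Layout = 2·24 + 8·80 + 7·18 = 48 + 640 + 126 = 814 px.

814 px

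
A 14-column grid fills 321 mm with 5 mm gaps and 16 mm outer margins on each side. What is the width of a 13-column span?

Content width = 321 − 2·16 = 289 mm.
14 columns + 13 gaps: 14c + 13·5 = 289.
14c = 289 − 65 = 224, so c = 16 mm.
Span of 13: 13·16 + 12·5 = 208 + 60 = 268 mm.

268 mm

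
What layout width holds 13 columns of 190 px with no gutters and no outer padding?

2470 px

Total width: 13·190 = 2470 px.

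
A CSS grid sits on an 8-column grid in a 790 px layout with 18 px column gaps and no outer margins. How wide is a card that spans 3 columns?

285 px

8 columns + 7 column gaps: 8c + 7·18 = 790.
8c = 790 − 126 = 664, so c = 83 px.
3 columns plus 2 column gaps: 249 + 36 = 285 px.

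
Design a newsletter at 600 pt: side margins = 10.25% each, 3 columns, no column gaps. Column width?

159 pt

Each margin = 10.25% of 600 = 61.5 pt; content = 600 − 2·61.5 = 477 pt.
3c = 477 → c = 159 pt.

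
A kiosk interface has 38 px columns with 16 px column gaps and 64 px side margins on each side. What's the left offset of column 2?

118 px

Each column+gutter stride is 54 px; 1 of them past the 64 px margin is 64 + 54 = 118 px.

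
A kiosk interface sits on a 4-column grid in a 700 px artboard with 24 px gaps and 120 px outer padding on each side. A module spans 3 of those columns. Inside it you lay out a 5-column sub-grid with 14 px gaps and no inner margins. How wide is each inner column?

Subtract both margins: 700 − 2·120 = 460 px.
460 − 3·24 = 388; ÷4 gives c = 97 px.
3 columns plus 2 gaps: 291 + 48 = 339 px.
339 − 4·14 = 283; ÷5 gives d = 56.6 px.

56.6 px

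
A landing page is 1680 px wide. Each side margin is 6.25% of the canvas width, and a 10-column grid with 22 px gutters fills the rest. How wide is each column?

127.2 px

Margins: 6.25% × 1680 = 105 px each, so content = 1680 − 210 = 1470 px.
10 columns + 9 gutters: 10c + 9·22 = 1470.
10c = 1470 − 198 = 1272, so c = 127.2 px.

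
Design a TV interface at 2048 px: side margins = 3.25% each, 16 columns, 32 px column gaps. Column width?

89.68 px

Margins: 3.25% × 2048 = 66.56 px each, so content = 2048 − 133.12 = 1914.88 px.
16c + 15·32 = 1914.88 → 16c = 1434.88 → c = 89.68 px.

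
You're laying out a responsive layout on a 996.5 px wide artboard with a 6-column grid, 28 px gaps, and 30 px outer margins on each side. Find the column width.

Take off 60 px of margins, leaving 936.5 px.
936.5 − 5·28 = 796.5; ÷6 gives c = 132.75 px.

132.75 px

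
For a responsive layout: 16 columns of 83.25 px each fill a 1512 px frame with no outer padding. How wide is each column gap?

12 px

Columns use 1332 px, leaving 180 px across 15 column gaps = 12 px each.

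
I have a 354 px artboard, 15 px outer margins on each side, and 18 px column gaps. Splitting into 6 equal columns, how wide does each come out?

Take off 30 px of margins, leaving 324 px.
324 − 5·18 = 234; ÷6 gives c = 39 px.

39 px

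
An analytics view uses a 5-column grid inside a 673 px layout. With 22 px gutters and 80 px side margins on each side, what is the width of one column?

Subtract both margins: 673 − 2·80 = 513 px.
Subtracting 4 gutters of 22 leaves 425 for 5 columns, so c = 85 px.

85 px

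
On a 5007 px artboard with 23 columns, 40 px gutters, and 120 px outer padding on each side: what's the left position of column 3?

538 px

Take off 240 px of margins, leaving 4767 px.
23 columns + 22 gutters: 23c + 22·40 = 4767.
23c = 4767 − 880 = 3887, so c = 169 px.
Column 3 starts at margin + 2·(column + gutter) = 120 + 2·209 = 538 px.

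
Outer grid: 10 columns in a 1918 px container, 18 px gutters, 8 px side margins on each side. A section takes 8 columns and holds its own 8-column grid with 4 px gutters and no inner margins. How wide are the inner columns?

186.25 px

Take off 16 px of margins, leaving 1902 px.
10c + 9·18 = 1902 → 10c = 1740 → c = 174 px.
Span of 8: 8·174 + 7·18 = 1392 + 126 = 1518 px.
Subtracting 7 gutters of 4 leaves 1490 for 8 columns, so d = 186.25 px.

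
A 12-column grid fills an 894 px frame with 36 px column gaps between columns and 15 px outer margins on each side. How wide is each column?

Take off 30 px of margins, leaving 864 px.
12c + 11·36 = 864 → 12c = 468 → c = 39 px.

39 px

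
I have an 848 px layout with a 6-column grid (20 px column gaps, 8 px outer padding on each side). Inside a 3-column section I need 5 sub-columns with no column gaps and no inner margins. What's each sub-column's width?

81.2 px

Take off 16 px of margins, leaving 832 px.
6 columns + 5 column gaps: 6c + 5·20 = 832.
6c = 832 − 100 = 732, so c = 122 px.
Span of 3: 3·122 + 2·20 = 366 + 40 = 406 px.
5d = 406 → d = 81.2 px.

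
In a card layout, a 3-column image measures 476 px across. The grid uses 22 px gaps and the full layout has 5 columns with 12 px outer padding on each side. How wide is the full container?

3 columns + 2 gaps: 3c + 2·22 = 476.
3c = 476 − 44 = 432, so c = 144 px.
Container = 2·12 + 5·144 + 4·22 = 24 + 720 + 88 = 832 px.

832 px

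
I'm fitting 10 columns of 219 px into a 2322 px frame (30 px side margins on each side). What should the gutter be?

8 px

Inside the margins: 2322 − 60 = 2262 px.
10 columns take 10·219 = 2190 px; remaining 72 splits into 9 gutters.
g = 72 / 9 = 8 px.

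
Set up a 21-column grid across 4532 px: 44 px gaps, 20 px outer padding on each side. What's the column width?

172 px

Inside the margins: 4532 − 40 = 4492 px.
Subtracting 20 gaps of 44 leaves 3612 for 21 columns, so c = 172 px.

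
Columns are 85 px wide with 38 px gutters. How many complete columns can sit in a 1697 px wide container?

k columns need k·85 + (k−1)·38 = k·123 − 38.
k·123 − 38 ≤ 1697 → k ≤ 1735 / 123 ≈ 14.11, so k = 14.

14 columns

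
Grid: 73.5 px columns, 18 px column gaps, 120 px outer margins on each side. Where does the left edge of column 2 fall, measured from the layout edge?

Column 2 starts at margin + 1·(column + gutter) = 120 + 1·91.5 = 211.5 px.

211.5 px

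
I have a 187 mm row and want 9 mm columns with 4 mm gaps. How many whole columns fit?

14 columns

14 columns: 14·9 + 13·4 = 178 mm ≤ 187.
15 columns: 191 mm > 187. So 14.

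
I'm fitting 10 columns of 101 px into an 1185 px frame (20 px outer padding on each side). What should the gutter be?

Inside the margins: 1185 − 40 = 1145 px.
10 columns take 10·101 = 1010 px; remaining 135 splits into 9 gutters.
g = 135 / 9 = 15 px.

15 px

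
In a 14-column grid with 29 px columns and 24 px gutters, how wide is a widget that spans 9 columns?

453 px

Span of 9: 9·29 + 8·24 = 261 + 192 = 453 px.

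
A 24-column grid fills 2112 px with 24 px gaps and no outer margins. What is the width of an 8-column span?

Subtracting 23 gaps of 24 leaves 1560 for 24 columns, so c = 65 px.
Span of 8: 8·65 + 7·24 = 520 + 168 = 688 px.

688 px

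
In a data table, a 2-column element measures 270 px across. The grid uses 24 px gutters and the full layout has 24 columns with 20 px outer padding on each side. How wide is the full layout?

3544 px

Subtracting 1 gutter of 24 leaves 246 for 2 columns, so c = 123 px.
Layout = 2·20 + 24·123 + 23·24 = 40 + 2952 + 552 = 3544 px.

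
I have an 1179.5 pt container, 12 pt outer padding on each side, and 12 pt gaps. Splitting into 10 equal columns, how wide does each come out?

104.75 pt

Subtract both margins: 1179.5 − 2·12 = 1155.5 pt.
1155.5 − 9·12 = 1047.5; ÷10 gives c = 104.75 pt.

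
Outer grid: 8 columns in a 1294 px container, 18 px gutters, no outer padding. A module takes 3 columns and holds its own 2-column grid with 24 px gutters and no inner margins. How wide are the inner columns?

8 columns + 7 gutters: 8c + 7·18 = 1294.
8c = 1294 − 126 = 1168, so c = 146 px.
Span of 3: 3·146 + 2·18 = 438 + 36 = 474 px.
Subtracting 1 gutter of 24 leaves 450 for 2 columns, so d = 225 px.

225 px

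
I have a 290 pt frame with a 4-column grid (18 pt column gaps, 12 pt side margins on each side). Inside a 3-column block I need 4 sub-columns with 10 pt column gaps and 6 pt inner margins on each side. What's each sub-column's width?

38.25 pt

Take off 24 pt of margins, leaving 266 pt.
Subtracting 3 column gaps of 18 leaves 212 for 4 columns, so c = 53 pt.
3-column span = 3·53 + 2·18 = 195 pt.
Inner content = 195 − 2·6 = 183 pt.
4 columns + 3 column gaps: 4d + 3·10 = 183.
4d = 183 − 30 = 153, so d = 38.25 pt.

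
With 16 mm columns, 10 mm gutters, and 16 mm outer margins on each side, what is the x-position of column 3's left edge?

Before column 3: the margin + 2 columns + 2 gutters.
Offset = 16 + 2·(16 + 10) = 16 + 52 = 68 mm.

68 mm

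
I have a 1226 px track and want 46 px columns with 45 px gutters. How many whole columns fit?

13 columns: 13·46 + 12·45 = 1138 px ≤ 1226.
14 columns: 1229 px > 1226. So 13.

13 columns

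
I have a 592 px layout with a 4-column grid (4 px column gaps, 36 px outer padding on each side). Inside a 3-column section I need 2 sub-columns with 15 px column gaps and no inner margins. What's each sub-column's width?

187 px

Take off 72 px of margins, leaving 520 px.
4 columns + 3 column gaps: 4c + 3·4 = 520.
4c = 520 − 12 = 508, so c = 127 px.
3-column span = 3·127 + 2·4 = 389 px.
Subtracting 1 column gap of 15 leaves 374 for 2 columns, so d = 187 px.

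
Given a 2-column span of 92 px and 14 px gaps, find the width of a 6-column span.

Subtracting 1 gap of 14 leaves 78 for 2 columns, so c = 39 px.
6 columns plus 5 gaps: 234 + 70 = 304 px.

304 px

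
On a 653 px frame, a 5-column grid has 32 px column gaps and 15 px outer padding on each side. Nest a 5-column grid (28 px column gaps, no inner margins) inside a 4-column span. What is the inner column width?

Subtract both margins: 653 − 2·15 = 623 px.
Subtracting 4 column gaps of 32 leaves 495 for 5 columns, so c = 99 px.
4-column span = 4·99 + 3·32 = 492 px.
5 columns + 4 column gaps: 5d + 4·28 = 492.
5d = 492 − 112 = 380, so d = 76 px.

76 px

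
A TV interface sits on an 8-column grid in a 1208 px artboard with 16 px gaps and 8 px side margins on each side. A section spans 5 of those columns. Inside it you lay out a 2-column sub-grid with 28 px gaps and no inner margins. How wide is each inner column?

Inside the margins: 1208 − 16 = 1192 px.
1192 − 7·16 = 1080; ÷8 gives c = 135 px.
5-column span = 5·135 + 4·16 = 739 px.
739 − 1·28 = 711; ÷2 gives d = 355.5 px.

355.5 px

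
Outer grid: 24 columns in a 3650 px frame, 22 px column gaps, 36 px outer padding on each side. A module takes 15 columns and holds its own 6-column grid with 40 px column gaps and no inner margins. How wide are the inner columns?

Take off 72 px of margins, leaving 3578 px.
3578 − 23·22 = 3072; ÷24 gives c = 128 px.
15-column span = 15·128 + 14·22 = 2228 px.
Subtracting 5 column gaps of 40 leaves 2028 for 6 columns, so d = 338 px.

338 px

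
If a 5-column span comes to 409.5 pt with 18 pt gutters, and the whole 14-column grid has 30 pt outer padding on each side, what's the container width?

1239 pt

Subtracting 4 gutters of 18 leaves 337.5 for 5 columns, so c = 67.5 pt.
Total width: 2·30 + 14·67.5 + 13·18 = 1239 pt.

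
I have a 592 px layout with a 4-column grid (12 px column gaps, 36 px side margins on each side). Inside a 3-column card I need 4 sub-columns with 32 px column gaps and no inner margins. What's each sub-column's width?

Take off 72 px of margins, leaving 520 px.
4 columns + 3 column gaps: 4c + 3·12 = 520.
4c = 520 − 36 = 484, so c = 121 px.
3-column span = 3·121 + 2·12 = 387 px.
387 − 3·32 = 291; ÷4 gives d = 72.75 px.

72.75 px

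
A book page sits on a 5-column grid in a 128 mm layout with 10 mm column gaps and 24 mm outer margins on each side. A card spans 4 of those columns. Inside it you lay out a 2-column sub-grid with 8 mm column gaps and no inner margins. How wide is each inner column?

Take off 48 mm of margins, leaving 80 mm.
Subtracting 4 column gaps of 10 leaves 40 for 5 columns, so c = 8 mm.
4 columns plus 3 column gaps: 32 + 30 = 62 mm.
2d + 1·8 = 62 → 2d = 54 → d = 27 mm.

27 mm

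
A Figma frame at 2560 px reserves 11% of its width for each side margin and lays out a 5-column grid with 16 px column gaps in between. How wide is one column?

386.56 px

Each margin = 11% of 2560 = 281.6 px; content = 2560 − 2·281.6 = 1996.8 px.
Subtracting 4 column gaps of 16 leaves 1932.8 for 5 columns, so c = 386.56 px.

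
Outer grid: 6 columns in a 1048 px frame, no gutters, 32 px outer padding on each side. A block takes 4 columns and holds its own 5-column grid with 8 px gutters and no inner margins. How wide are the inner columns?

124.8 px

Inside the margins: 1048 − 64 = 984 px.
With no gutters, each column is 984/6 = 164 px.
4-column span = 4·164 = 656 px.
656 − 4·8 = 624; ÷5 gives d = 124.8 px.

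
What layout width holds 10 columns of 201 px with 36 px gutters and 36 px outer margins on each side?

Total width: 2·36 + 10·201 + 9·36 = 2406 px.

2406 px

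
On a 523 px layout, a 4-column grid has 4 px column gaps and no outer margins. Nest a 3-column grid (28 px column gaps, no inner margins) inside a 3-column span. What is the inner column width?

111.75 px

Subtracting 3 column gaps of 4 leaves 511 for 4 columns, so c = 127.75 px.
Span of 3: 3·127.75 + 2·4 = 383.25 + 8 = 391.25 px.
3 columns + 2 column gaps: 3d + 2·28 = 391.25.
3d = 391.25 − 56 = 335.25, so d = 111.75 px.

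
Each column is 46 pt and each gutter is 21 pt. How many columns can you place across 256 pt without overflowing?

4 columns: 4·46 + 3·21 = 247 pt ≤ 256.
5 columns: 314 pt > 256. So 4.

4 columns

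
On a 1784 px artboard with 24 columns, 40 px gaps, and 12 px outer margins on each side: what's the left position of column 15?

Take off 24 px of margins, leaving 1760 px.
24c + 23·40 = 1760 → 24c = 840 → c = 35 px.
Column 15 starts at margin + 14·(column + gutter) = 12 + 14·75 = 1062 px.

1062 px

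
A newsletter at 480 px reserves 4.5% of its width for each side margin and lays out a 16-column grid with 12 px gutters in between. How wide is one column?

16.05 px

Each margin = 4.5% of 480 = 21.6 px; content = 480 − 2·21.6 = 436.8 px.
436.8 − 15·12 = 256.8; ÷16 gives c = 16.05 px.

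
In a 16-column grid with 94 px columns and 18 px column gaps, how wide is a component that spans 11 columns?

11-column span = 11·94 + 10·18 = 1214 px.

1214 px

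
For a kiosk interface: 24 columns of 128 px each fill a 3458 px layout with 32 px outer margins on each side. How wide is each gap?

14 px

Inside the margins: 3458 − 64 = 3394 px.
Columns use 3072 px, leaving 322 px across 23 gaps = 14 px each.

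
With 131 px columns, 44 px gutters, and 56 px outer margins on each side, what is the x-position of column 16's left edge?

2681 px

Before column 16: the margin + 15 columns + 15 gutters.
Offset = 56 + 15·(131 + 44) = 56 + 2625 = 2681 px.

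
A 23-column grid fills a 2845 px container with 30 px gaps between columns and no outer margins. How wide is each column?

95 px

23 columns + 22 gaps: 23c + 22·30 = 2845.
23c = 2845 − 660 = 2185, so c = 95 px.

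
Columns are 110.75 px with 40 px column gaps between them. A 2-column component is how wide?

2 columns plus 1 column gap: 221.5 + 40 = 261.5 px.

261.5 px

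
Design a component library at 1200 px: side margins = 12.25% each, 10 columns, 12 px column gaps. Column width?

79.8 px

Each margin = 12.25% of 1200 = 147 px; content = 1200 − 2·147 = 906 px.
10 columns + 9 column gaps: 10c + 9·12 = 906.
10c = 906 − 108 = 798, so c = 79.8 px.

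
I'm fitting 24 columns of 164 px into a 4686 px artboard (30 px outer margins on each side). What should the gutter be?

Inside the margins: 4686 − 60 = 4626 px.
24 columns take 24·164 = 3936 px; remaining 690 splits into 23 gutters.
g = 690 / 23 = 30 px.

30 px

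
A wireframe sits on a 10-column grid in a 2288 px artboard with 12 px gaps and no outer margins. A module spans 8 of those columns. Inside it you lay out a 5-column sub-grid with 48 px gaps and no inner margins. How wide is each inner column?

327.2 px

10c + 9·12 = 2288 → 10c = 2180 → c = 218 px.
8 columns plus 7 gaps: 1744 + 84 = 1828 px.
1828 − 4·48 = 1636; ÷5 gives d = 327.2 px.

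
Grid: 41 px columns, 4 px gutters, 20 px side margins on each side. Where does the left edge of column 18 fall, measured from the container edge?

785 px

Each column+gutter stride is 45 px; 17 of them past the 20 px margin is 20 + 765 = 785 px.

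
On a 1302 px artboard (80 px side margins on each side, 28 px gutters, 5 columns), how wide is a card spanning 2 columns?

440 px

Take off 160 px of margins, leaving 1142 px.
Subtracting 4 gutters of 28 leaves 1030 for 5 columns, so c = 206 px.
Span of 2: 2·206 + 1·28 = 412 + 28 = 440 px.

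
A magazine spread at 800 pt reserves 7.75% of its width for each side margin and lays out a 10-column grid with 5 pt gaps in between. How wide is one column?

Margins: 7.75% × 800 = 62 pt each, so content = 800 − 124 = 676 pt.
Subtracting 9 gaps of 5 leaves 631 for 10 columns, so c = 63.1 pt.

63.1 pt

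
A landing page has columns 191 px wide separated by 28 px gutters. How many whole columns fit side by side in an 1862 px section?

8 columns

8 columns: 8·191 + 7·28 = 1724 px ≤ 1862.
9 columns: 1943 px > 1862. So 8.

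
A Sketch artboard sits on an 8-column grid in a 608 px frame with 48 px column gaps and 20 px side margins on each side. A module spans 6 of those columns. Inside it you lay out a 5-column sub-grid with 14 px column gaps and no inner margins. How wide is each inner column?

Inside the margins: 608 − 40 = 568 px.
8c + 7·48 = 568 → 8c = 232 → c = 29 px.
Span of 6: 6·29 + 5·48 = 174 + 240 = 414 px.
Subtracting 4 column gaps of 14 leaves 358 for 5 columns, so d = 71.6 px.

71.6 px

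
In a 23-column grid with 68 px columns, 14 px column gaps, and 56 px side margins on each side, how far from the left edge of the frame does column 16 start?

Before column 16: the margin + 15 columns + 15 column gaps.
Offset = 56 + 15·(68 + 14) = 56 + 1230 = 1286 px.

1286 px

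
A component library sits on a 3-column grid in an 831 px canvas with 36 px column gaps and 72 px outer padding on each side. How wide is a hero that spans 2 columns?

446 px

Subtract both margins: 831 − 2·72 = 687 px.
687 − 2·36 = 615; ÷3 gives c = 205 px.
2-column span = 2·205 + 1·36 = 446 px.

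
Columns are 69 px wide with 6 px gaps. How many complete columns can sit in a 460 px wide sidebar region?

Each extra column adds 69 + 6 = 75 px.
(460 + 6) / 75 = 6.21, so 6 columns fit.

6 columns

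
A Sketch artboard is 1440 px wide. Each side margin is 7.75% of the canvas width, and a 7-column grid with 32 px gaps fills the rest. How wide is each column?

146.4 px

1440 × (1 − 2·7.75%) = 1440 × 84.5% = 1216.8 px for the columns.
7c + 6·32 = 1216.8 → 7c = 1024.8 → c = 146.4 px.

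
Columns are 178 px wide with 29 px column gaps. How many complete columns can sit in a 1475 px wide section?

7 columns: 7·178 + 6·29 = 1420 px ≤ 1475.
8 columns: 1627 px > 1475. So 7.

7 columns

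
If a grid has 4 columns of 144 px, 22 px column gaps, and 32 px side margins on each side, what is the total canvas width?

Total width: 2·32 + 4·144 + 3·22 = 706 px.

706 px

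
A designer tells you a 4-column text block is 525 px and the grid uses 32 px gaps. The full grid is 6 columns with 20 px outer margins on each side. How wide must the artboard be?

843.5 px

Subtracting 3 gaps of 32 leaves 429 for 4 columns, so c = 107.25 px.
Artboard = 2·20 + 6·107.25 + 5·32 = 40 + 643.5 + 160 = 843.5 px.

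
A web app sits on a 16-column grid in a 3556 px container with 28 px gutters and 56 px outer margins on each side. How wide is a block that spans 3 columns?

623 px

Take off 112 px of margins, leaving 3444 px.
16c + 15·28 = 3444 → 16c = 3024 → c = 189 px.
3 columns plus 2 gutters: 567 + 56 = 623 px.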